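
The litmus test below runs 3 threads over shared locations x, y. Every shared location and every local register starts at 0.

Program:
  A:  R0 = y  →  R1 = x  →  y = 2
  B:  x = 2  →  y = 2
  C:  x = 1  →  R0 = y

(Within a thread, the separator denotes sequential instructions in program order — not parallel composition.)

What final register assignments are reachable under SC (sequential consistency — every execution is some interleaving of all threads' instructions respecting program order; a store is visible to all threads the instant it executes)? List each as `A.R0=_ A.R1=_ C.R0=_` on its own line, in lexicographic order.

outcome vector order: (A.R0,A.R1,C.R0)
|SC outcomes| = 10

A.R0=0 A.R1=0 C.R0=0
A.R0=0 A.R1=0 C.R0=2
A.R0=0 A.R1=1 C.R0=0
A.R0=0 A.R1=1 C.R0=2
A.R0=0 A.R1=2 C.R0=0
A.R0=0 A.R1=2 C.R0=2
A.R0=2 A.R1=1 C.R0=0
A.R0=2 A.R1=1 C.R0=2
A.R0=2 A.R1=2 C.R0=0
A.R0=2 A.R1=2 C.R0=2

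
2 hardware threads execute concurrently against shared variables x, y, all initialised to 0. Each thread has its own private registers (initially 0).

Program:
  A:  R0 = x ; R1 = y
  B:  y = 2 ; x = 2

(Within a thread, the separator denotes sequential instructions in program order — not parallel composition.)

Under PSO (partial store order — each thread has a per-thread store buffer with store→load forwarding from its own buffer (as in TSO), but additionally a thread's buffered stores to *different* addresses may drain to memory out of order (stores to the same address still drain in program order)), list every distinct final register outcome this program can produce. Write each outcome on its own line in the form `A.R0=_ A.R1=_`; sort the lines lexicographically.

A.R0=0 A.R1=0
A.R0=0 A.R1=2
A.R0=2 A.R1=0
A.R0=2 A.R1=2

outcome vector order: (A.R0,A.R1)
|PSO outcomes| = 4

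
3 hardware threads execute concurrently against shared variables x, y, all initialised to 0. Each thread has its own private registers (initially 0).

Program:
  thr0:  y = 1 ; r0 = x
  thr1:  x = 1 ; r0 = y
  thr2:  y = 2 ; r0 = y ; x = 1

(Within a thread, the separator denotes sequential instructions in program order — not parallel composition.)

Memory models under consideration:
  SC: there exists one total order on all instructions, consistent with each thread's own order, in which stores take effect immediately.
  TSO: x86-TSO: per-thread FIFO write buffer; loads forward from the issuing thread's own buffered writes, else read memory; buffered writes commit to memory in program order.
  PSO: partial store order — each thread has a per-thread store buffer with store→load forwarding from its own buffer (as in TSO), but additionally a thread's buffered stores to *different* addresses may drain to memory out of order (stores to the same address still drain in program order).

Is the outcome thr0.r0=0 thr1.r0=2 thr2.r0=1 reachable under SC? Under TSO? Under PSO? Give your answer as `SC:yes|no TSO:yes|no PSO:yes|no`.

SC:no TSO:yes PSO:yes

outcome vector order: (thr0.r0,thr1.r0,thr2.r0)
under SC → 0/1/1 0/1/2 0/2/2 1/0/1 1/0/2 1/1/1 1/1/2 1/2/1 1/2/2
under TSO → 0/0/1 0/0/2 0/1/1 0/1/2 0/2/1 0/2/2 1/0/1 1/0/2 1/1/1 1/1/2 1/2/1 1/2/2
under PSO → 0/0/1 0/0/2 0/1/1 0/1/2 0/2/1 0/2/2 1/0/1 1/0/2 1/1/1 1/1/2 1/2/1 1/2/2
target 0/2/1 ∈ {TSO,PSO}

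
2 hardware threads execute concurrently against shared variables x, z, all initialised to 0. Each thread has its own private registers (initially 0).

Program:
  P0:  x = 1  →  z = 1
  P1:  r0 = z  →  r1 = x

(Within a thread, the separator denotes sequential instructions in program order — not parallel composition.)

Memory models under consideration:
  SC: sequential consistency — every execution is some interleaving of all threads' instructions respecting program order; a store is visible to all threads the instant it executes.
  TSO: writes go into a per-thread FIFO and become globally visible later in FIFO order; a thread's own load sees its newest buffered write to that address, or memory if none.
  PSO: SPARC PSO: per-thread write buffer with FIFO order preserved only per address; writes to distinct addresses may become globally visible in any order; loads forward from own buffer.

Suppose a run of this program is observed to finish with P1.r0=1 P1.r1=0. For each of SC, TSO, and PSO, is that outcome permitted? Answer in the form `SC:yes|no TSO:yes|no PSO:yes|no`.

outcome vector order: (P1.r0,P1.r1)
under SC → <0 0>; <0 1>; <1 1>
under TSO → <0 0>; <0 1>; <1 1>
under PSO → <0 0>; <0 1>; <1 0>; <1 1>
target <1 0> ∈ {PSO}

SC:no TSO:no PSO:yes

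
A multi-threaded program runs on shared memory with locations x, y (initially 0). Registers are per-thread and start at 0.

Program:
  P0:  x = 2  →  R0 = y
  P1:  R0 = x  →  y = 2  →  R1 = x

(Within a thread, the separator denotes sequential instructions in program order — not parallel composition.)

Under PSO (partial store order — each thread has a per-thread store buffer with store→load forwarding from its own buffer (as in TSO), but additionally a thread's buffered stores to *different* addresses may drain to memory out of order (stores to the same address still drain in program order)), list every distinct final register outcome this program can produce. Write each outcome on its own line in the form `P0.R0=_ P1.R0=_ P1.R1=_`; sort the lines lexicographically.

outcome vector order: (P0.R0,P1.R0,P1.R1)
|PSO outcomes| = 6

P0.R0=0 P1.R0=0 P1.R1=0
P0.R0=0 P1.R0=0 P1.R1=2
P0.R0=0 P1.R0=2 P1.R1=2
P0.R0=2 P1.R0=0 P1.R1=0
P0.R0=2 P1.R0=0 P1.R1=2
P0.R0=2 P1.R0=2 P1.R1=2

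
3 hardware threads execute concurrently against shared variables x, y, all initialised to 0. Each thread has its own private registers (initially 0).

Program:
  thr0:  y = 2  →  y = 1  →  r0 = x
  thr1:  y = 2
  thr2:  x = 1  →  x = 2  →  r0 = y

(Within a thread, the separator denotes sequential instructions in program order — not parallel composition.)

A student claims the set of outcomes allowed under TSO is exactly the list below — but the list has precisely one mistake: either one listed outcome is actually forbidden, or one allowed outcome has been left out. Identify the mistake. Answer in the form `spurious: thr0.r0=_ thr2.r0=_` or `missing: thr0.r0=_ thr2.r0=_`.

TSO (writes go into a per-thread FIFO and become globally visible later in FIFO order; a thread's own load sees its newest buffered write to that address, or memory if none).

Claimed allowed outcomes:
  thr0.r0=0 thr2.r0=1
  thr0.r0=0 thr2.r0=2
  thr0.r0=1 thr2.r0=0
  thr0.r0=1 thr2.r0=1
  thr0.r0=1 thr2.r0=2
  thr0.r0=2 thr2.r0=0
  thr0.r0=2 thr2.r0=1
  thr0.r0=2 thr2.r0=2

missing: thr0.r0=0 thr2.r0=0

outcome vector order: (thr0.r0,thr2.r0)
[TSO] allowed = {<0 0>, <0 1>, <0 2>, <1 0>, <1 1>, <1 2>, <2 0>, <2 1>, <2 2>}
TSO∖claimed = {<0 0>}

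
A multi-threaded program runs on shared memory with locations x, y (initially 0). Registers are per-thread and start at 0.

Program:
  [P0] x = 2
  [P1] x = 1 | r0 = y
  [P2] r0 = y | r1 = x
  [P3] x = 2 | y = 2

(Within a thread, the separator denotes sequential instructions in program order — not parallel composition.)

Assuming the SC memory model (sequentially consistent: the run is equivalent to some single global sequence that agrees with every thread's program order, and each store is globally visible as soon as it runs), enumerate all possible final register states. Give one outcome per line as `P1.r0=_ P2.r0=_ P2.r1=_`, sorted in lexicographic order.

P1.r0=0 P2.r0=0 P2.r1=0
P1.r0=0 P2.r0=0 P2.r1=1
P1.r0=0 P2.r0=0 P2.r1=2
P1.r0=0 P2.r0=2 P2.r1=1
P1.r0=0 P2.r0=2 P2.r1=2
P1.r0=2 P2.r0=0 P2.r1=0
P1.r0=2 P2.r0=0 P2.r1=1
P1.r0=2 P2.r0=0 P2.r1=2
P1.r0=2 P2.r0=2 P2.r1=1
P1.r0=2 P2.r0=2 P2.r1=2

outcome vector order: (P1.r0,P2.r0,P2.r1)
|SC outcomes| = 10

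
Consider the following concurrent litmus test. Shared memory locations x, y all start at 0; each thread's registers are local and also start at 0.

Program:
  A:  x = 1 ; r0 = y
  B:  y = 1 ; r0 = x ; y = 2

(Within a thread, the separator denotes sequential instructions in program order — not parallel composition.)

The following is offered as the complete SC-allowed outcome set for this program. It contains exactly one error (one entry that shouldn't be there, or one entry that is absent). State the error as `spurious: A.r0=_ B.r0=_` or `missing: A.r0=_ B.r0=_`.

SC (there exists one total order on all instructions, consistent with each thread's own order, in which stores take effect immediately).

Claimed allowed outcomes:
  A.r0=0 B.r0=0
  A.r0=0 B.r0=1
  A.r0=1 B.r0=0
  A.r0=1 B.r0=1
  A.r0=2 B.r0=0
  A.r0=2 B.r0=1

spurious: A.r0=0 B.r0=0

outcome vector order: (A.r0,B.r0)
SC: 5 outcomes — {(0,1) (1,0) (1,1) (2,0) (2,1)}
claimed∖SC = {(0,0)}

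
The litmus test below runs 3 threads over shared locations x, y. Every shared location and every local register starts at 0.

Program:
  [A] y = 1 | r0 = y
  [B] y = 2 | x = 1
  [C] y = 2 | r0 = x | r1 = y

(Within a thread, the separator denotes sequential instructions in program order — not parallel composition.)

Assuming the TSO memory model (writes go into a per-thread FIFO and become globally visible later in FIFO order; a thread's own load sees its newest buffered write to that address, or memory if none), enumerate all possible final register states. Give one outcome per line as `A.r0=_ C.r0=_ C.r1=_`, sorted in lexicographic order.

outcome vector order: (A.r0,C.r0,C.r1)
|TSO outcomes| = 7

A.r0=1 C.r0=0 C.r1=1
A.r0=1 C.r0=0 C.r1=2
A.r0=1 C.r0=1 C.r1=1
A.r0=1 C.r0=1 C.r1=2
A.r0=2 C.r0=0 C.r1=1
A.r0=2 C.r0=0 C.r1=2
A.r0=2 C.r0=1 C.r1=2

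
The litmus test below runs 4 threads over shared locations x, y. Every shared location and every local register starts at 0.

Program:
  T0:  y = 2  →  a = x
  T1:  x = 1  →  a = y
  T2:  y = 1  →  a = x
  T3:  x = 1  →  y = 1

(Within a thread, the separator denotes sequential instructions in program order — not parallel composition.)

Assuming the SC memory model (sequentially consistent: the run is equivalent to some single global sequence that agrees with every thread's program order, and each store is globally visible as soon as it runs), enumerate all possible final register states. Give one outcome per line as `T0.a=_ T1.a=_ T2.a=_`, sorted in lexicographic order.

T0.a=0 T1.a=1 T2.a=0
T0.a=0 T1.a=1 T2.a=1
T0.a=0 T1.a=2 T2.a=0
T0.a=0 T1.a=2 T2.a=1
T0.a=1 T1.a=0 T2.a=1
T0.a=1 T1.a=1 T2.a=0
T0.a=1 T1.a=1 T2.a=1
T0.a=1 T1.a=2 T2.a=0
T0.a=1 T1.a=2 T2.a=1

outcome vector order: (T0.a,T1.a,T2.a)
|SC outcomes| = 9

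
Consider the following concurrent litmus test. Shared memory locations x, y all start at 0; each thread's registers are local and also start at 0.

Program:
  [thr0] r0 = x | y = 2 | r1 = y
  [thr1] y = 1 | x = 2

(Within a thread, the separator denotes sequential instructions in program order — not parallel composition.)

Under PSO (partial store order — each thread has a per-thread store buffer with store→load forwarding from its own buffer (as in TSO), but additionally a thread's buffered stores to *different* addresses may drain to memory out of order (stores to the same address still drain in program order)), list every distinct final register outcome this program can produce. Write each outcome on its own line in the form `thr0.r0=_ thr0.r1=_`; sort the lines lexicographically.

thr0.r0=0 thr0.r1=1
thr0.r0=0 thr0.r1=2
thr0.r0=2 thr0.r1=1
thr0.r0=2 thr0.r1=2

outcome vector order: (thr0.r0,thr0.r1)
|PSO outcomes| = 4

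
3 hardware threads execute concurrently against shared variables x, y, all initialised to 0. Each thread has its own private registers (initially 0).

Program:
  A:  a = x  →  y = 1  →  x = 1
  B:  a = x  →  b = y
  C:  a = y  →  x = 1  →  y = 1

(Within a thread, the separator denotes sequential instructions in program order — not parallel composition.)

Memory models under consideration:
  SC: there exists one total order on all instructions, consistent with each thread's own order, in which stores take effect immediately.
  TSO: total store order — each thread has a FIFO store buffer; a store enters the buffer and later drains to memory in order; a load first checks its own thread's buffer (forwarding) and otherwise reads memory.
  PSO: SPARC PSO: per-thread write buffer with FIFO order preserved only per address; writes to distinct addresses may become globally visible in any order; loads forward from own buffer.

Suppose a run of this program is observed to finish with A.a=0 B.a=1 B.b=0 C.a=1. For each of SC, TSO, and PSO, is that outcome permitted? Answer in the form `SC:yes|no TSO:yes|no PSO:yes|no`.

outcome vector order: (A.a,B.a,B.b,C.a)
[SC] allowed = {0/0/0/0; 0/0/0/1; 0/0/1/0; 0/0/1/1; 0/1/0/0; 0/1/1/0; 0/1/1/1; 1/0/0/0; 1/0/1/0; 1/1/0/0; 1/1/1/0}
[TSO] allowed = {0/0/0/0; 0/0/0/1; 0/0/1/0; 0/0/1/1; 0/1/0/0; 0/1/1/0; 0/1/1/1; 1/0/0/0; 1/0/1/0; 1/1/0/0; 1/1/1/0}
[PSO] allowed = {0/0/0/0; 0/0/0/1; 0/0/1/0; 0/0/1/1; 0/1/0/0; 0/1/0/1; 0/1/1/0; 0/1/1/1; 1/0/0/0; 1/0/1/0; 1/1/0/0; 1/1/1/0}
target 0/1/0/1 ∈ {PSO}

SC:no TSO:no PSO:yes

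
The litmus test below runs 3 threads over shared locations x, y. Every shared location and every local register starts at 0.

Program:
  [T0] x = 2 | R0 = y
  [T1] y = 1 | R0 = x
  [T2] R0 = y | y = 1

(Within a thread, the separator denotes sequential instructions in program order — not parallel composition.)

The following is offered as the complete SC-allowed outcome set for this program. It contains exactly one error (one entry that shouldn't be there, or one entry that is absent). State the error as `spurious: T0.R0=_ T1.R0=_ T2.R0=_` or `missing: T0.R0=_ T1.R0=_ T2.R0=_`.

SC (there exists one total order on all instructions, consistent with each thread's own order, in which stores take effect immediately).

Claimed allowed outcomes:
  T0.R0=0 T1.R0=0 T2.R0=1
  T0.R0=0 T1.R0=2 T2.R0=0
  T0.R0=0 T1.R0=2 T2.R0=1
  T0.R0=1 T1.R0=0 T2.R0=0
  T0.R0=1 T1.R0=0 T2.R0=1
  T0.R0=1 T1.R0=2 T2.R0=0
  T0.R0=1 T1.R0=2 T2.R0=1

spurious: T0.R0=0 T1.R0=0 T2.R0=1

outcome vector order: (T0.R0,T1.R0,T2.R0)
under SC → 0/2/0 0/2/1 1/0/0 1/0/1 1/2/0 1/2/1
claimed∖SC = {0/0/1}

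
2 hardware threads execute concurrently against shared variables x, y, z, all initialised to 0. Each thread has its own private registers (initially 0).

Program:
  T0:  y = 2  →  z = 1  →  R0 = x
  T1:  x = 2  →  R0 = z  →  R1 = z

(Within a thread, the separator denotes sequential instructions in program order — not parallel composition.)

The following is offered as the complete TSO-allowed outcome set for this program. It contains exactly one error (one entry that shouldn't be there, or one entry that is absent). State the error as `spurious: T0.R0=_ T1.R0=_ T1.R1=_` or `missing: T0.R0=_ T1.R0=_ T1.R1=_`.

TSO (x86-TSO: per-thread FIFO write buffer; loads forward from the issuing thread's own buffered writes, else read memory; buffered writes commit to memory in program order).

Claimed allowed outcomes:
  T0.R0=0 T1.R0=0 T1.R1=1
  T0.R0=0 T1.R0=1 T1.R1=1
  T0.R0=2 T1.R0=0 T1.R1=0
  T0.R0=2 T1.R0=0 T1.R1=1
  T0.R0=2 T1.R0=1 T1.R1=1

outcome vector order: (T0.R0,T1.R0,T1.R1)
[TSO] allowed = {000, 001, 011, 200, 201, 211}
TSO∖claimed = {000}

missing: T0.R0=0 T1.R0=0 T1.R1=0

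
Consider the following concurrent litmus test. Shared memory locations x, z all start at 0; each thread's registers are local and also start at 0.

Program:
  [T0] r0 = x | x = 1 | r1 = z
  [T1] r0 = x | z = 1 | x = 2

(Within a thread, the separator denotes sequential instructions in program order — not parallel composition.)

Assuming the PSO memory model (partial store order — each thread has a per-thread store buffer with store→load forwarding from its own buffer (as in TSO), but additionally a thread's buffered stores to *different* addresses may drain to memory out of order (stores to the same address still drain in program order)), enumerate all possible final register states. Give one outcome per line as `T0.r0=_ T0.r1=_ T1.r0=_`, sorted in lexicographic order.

T0.r0=0 T0.r1=0 T1.r0=0
T0.r0=0 T0.r1=0 T1.r0=1
T0.r0=0 T0.r1=1 T1.r0=0
T0.r0=0 T0.r1=1 T1.r0=1
T0.r0=2 T0.r1=0 T1.r0=0
T0.r0=2 T0.r1=1 T1.r0=0

outcome vector order: (T0.r0,T0.r1,T1.r0)
|PSO outcomes| = 6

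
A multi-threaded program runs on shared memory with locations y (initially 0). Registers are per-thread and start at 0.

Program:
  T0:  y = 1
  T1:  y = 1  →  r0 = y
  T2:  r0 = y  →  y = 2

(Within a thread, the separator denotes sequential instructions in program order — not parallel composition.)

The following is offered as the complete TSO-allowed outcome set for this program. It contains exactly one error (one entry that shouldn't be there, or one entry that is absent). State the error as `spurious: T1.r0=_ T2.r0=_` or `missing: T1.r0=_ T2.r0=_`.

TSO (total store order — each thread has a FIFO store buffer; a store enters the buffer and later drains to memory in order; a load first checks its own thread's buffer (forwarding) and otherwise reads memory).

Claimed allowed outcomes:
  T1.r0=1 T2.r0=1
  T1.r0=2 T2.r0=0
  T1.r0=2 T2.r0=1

outcome vector order: (T1.r0,T2.r0)
under TSO → (1,0); (1,1); (2,0); (2,1)
TSO∖claimed = {(1,0)}

missing: T1.r0=1 T2.r0=0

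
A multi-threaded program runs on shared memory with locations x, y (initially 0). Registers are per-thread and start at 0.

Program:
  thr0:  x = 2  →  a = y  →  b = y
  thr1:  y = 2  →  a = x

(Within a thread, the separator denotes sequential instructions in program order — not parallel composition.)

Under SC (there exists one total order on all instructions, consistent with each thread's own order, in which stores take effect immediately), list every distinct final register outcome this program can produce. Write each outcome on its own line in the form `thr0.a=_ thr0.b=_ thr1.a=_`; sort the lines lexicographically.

thr0.a=0 thr0.b=0 thr1.a=2
thr0.a=0 thr0.b=2 thr1.a=2
thr0.a=2 thr0.b=2 thr1.a=0
thr0.a=2 thr0.b=2 thr1.a=2

outcome vector order: (thr0.a,thr0.b,thr1.a)
|SC outcomes| = 4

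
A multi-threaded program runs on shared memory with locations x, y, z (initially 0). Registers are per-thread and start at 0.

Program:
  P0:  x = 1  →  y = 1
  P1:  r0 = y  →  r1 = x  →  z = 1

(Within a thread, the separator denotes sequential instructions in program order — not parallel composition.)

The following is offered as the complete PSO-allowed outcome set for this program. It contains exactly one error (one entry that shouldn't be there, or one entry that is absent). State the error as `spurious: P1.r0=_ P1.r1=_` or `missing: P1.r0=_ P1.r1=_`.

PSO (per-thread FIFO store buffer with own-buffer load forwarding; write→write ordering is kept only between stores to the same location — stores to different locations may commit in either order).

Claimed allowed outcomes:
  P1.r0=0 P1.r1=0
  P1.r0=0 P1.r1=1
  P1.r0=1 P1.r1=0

missing: P1.r0=1 P1.r1=1

outcome vector order: (P1.r0,P1.r1)
PSO: 4 outcomes — {0/0 0/1 1/0 1/1}
PSO∖claimed = {1/1}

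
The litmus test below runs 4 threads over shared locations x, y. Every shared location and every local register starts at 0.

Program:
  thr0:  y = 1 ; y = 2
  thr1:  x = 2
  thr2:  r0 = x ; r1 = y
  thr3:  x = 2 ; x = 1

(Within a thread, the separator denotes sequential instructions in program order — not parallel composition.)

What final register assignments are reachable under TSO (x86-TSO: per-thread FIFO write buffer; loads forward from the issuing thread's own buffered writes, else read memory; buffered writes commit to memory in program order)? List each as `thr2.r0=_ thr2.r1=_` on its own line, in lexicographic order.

outcome vector order: (thr2.r0,thr2.r1)
|TSO outcomes| = 9

thr2.r0=0 thr2.r1=0
thr2.r0=0 thr2.r1=1
thr2.r0=0 thr2.r1=2
thr2.r0=1 thr2.r1=0
thr2.r0=1 thr2.r1=1
thr2.r0=1 thr2.r1=2
thr2.r0=2 thr2.r1=0
thr2.r0=2 thr2.r1=1
thr2.r0=2 thr2.r1=2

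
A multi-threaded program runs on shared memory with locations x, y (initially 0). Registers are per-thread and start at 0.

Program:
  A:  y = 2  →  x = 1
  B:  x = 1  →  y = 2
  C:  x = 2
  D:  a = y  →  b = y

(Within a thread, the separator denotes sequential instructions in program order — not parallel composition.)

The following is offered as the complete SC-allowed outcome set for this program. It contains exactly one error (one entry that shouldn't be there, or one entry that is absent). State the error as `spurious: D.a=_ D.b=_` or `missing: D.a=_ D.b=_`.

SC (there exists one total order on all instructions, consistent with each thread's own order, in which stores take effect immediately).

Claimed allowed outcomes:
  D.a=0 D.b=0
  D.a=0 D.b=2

missing: D.a=2 D.b=2

outcome vector order: (D.a,D.b)
SC (3): <0 0>; <0 2>; <2 2>
SC∖claimed = {<2 2>}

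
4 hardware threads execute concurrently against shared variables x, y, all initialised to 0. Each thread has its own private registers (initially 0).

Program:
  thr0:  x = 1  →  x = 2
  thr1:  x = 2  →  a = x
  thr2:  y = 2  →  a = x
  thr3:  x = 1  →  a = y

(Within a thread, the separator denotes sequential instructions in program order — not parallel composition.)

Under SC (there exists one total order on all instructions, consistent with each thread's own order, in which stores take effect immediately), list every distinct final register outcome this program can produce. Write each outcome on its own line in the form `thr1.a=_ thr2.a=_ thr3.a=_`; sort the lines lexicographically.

outcome vector order: (thr1.a,thr2.a,thr3.a)
|SC outcomes| = 10

thr1.a=1 thr2.a=0 thr3.a=2
thr1.a=1 thr2.a=1 thr3.a=0
thr1.a=1 thr2.a=1 thr3.a=2
thr1.a=1 thr2.a=2 thr3.a=0
thr1.a=1 thr2.a=2 thr3.a=2
thr1.a=2 thr2.a=0 thr3.a=2
thr1.a=2 thr2.a=1 thr3.a=0
thr1.a=2 thr2.a=1 thr3.a=2
thr1.a=2 thr2.a=2 thr3.a=0
thr1.a=2 thr2.a=2 thr3.a=2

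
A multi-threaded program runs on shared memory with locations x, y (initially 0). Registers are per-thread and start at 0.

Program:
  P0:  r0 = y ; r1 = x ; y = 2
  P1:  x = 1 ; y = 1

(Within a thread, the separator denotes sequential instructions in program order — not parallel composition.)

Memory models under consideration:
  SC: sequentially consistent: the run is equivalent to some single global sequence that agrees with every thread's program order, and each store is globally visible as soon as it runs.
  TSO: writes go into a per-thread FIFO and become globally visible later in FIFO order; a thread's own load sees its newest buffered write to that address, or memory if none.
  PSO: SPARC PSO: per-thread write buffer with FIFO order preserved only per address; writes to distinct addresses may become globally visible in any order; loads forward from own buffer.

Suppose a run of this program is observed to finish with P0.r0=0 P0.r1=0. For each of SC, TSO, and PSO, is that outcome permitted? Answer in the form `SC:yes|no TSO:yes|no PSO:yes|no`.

outcome vector order: (P0.r0,P0.r1)
SC (3): 0/0, 0/1, 1/1
TSO (3): 0/0, 0/1, 1/1
PSO (4): 0/0, 0/1, 1/0, 1/1
target 0/0 ∈ {SC,TSO,PSO}

SC:yes TSO:yes PSO:yes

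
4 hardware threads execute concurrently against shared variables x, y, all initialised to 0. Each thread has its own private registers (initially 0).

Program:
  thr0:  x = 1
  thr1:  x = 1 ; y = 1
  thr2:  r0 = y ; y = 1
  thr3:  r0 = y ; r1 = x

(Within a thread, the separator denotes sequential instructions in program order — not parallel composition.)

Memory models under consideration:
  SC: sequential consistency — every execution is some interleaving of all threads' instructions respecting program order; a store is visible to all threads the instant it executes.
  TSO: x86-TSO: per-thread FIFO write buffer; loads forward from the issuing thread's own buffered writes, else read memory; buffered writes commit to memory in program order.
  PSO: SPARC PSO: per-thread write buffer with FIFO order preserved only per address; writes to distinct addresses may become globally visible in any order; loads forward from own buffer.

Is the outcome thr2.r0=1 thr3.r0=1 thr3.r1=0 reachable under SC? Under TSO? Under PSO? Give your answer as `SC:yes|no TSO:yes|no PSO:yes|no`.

SC:no TSO:no PSO:yes

outcome vector order: (thr2.r0,thr3.r0,thr3.r1)
[SC] allowed = {(0,0,0) (0,0,1) (0,1,0) (0,1,1) (1,0,0) (1,0,1) (1,1,1)}
[TSO] allowed = {(0,0,0) (0,0,1) (0,1,0) (0,1,1) (1,0,0) (1,0,1) (1,1,1)}
[PSO] allowed = {(0,0,0) (0,0,1) (0,1,0) (0,1,1) (1,0,0) (1,0,1) (1,1,0) (1,1,1)}
target (1,1,0) ∈ {PSO}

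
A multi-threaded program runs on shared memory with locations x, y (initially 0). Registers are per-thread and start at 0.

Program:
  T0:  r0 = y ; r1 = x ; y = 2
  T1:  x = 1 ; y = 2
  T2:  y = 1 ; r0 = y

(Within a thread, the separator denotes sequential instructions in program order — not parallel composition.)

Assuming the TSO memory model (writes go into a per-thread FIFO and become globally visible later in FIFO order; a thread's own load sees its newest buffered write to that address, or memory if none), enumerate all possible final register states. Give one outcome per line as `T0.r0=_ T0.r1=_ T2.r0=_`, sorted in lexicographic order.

outcome vector order: (T0.r0,T0.r1,T2.r0)
|TSO outcomes| = 10

T0.r0=0 T0.r1=0 T2.r0=1
T0.r0=0 T0.r1=0 T2.r0=2
T0.r0=0 T0.r1=1 T2.r0=1
T0.r0=0 T0.r1=1 T2.r0=2
T0.r0=1 T0.r1=0 T2.r0=1
T0.r0=1 T0.r1=0 T2.r0=2
T0.r0=1 T0.r1=1 T2.r0=1
T0.r0=1 T0.r1=1 T2.r0=2
T0.r0=2 T0.r1=1 T2.r0=1
T0.r0=2 T0.r1=1 T2.r0=2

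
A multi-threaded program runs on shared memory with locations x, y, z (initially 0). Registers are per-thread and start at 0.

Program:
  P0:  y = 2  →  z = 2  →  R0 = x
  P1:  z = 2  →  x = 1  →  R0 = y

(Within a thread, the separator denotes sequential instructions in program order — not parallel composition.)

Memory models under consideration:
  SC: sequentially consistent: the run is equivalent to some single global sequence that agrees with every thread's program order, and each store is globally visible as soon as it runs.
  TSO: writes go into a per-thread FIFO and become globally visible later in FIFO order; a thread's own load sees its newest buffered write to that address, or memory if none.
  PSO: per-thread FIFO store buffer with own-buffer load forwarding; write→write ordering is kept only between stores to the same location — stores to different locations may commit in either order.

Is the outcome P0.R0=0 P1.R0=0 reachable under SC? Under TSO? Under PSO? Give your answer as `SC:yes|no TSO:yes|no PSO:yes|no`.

SC:no TSO:yes PSO:yes

outcome vector order: (P0.R0,P1.R0)
under SC → (0,2), (1,0), (1,2)
under TSO → (0,0), (0,2), (1,0), (1,2)
under PSO → (0,0), (0,2), (1,0), (1,2)
target (0,0) ∈ {TSO,PSO}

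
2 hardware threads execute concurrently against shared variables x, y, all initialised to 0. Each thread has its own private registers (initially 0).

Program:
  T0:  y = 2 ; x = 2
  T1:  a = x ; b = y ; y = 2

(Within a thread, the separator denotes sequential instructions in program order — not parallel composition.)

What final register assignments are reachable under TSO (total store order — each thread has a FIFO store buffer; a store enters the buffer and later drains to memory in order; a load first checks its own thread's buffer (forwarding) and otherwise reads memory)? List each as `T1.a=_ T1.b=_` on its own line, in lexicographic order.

T1.a=0 T1.b=0
T1.a=0 T1.b=2
T1.a=2 T1.b=2

outcome vector order: (T1.a,T1.b)
|TSO outcomes| = 3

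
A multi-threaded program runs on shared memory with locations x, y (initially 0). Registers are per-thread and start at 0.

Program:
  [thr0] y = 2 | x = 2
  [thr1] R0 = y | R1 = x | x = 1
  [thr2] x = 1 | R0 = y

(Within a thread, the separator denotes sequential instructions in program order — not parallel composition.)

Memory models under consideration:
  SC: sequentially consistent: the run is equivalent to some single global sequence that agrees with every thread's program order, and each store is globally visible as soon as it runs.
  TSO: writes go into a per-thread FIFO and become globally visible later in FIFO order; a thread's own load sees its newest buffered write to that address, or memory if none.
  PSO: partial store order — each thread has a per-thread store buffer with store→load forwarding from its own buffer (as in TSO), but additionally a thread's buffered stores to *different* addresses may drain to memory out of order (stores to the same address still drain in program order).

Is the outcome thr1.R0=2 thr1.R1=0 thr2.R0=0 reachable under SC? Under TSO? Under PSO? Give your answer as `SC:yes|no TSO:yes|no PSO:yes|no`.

SC:no TSO:yes PSO:yes

outcome vector order: (thr1.R0,thr1.R1,thr2.R0)
under SC → (0,0,0), (0,0,2), (0,1,0), (0,1,2), (0,2,0), (0,2,2), (2,0,2), (2,1,0), (2,1,2), (2,2,0), (2,2,2)
under TSO → (0,0,0), (0,0,2), (0,1,0), (0,1,2), (0,2,0), (0,2,2), (2,0,0), (2,0,2), (2,1,0), (2,1,2), (2,2,0), (2,2,2)
under PSO → (0,0,0), (0,0,2), (0,1,0), (0,1,2), (0,2,0), (0,2,2), (2,0,0), (2,0,2), (2,1,0), (2,1,2), (2,2,0), (2,2,2)
target (2,0,0) ∈ {TSO,PSO}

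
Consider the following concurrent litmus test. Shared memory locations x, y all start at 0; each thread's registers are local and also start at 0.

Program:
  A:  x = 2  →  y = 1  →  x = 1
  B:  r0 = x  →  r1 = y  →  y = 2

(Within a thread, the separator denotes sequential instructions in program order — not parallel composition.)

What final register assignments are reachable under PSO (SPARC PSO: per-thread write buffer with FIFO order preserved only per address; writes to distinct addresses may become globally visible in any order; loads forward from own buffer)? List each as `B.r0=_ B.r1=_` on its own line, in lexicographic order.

outcome vector order: (B.r0,B.r1)
|PSO outcomes| = 6

B.r0=0 B.r1=0
B.r0=0 B.r1=1
B.r0=1 B.r1=0
B.r0=1 B.r1=1
B.r0=2 B.r1=0
B.r0=2 B.r1=1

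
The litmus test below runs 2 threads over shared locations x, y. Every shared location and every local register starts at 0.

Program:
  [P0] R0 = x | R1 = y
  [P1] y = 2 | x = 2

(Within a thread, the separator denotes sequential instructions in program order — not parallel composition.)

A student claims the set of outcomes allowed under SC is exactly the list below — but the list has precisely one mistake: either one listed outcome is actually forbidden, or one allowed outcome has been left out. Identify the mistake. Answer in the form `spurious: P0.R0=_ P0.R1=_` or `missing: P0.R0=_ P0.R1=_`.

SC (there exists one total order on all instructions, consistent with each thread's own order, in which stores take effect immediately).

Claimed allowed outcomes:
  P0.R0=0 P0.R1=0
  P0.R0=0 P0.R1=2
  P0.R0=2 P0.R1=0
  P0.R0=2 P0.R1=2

spurious: P0.R0=2 P0.R1=0

outcome vector order: (P0.R0,P0.R1)
SC: 3 outcomes — {00, 02, 22}
claimed∖SC = {20}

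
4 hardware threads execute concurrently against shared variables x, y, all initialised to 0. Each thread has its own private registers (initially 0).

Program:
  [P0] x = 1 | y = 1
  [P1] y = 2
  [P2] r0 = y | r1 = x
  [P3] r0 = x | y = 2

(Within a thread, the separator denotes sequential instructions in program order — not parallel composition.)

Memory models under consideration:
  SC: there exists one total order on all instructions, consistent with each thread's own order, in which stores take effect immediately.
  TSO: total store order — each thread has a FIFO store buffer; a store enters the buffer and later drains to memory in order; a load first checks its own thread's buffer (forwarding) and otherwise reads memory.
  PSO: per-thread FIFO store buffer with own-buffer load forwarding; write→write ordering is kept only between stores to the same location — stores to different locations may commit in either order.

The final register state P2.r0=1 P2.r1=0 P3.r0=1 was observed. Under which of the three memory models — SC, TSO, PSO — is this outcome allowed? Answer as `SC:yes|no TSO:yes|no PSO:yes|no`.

outcome vector order: (P2.r0,P2.r1,P3.r0)
under SC → 0/0/0; 0/0/1; 0/1/0; 0/1/1; 1/1/0; 1/1/1; 2/0/0; 2/0/1; 2/1/0; 2/1/1
under TSO → 0/0/0; 0/0/1; 0/1/0; 0/1/1; 1/1/0; 1/1/1; 2/0/0; 2/0/1; 2/1/0; 2/1/1
under PSO → 0/0/0; 0/0/1; 0/1/0; 0/1/1; 1/0/0; 1/0/1; 1/1/0; 1/1/1; 2/0/0; 2/0/1; 2/1/0; 2/1/1
target 1/0/1 ∈ {PSO}

SC:no TSO:no PSO:yes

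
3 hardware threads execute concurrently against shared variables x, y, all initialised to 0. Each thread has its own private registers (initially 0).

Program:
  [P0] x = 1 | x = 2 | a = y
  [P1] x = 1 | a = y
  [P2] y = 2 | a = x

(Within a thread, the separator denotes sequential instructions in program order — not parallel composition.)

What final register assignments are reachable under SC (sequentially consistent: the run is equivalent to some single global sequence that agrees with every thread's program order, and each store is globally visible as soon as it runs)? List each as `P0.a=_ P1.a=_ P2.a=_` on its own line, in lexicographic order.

outcome vector order: (P0.a,P1.a,P2.a)
|SC outcomes| = 9

P0.a=0 P1.a=0 P2.a=1
P0.a=0 P1.a=0 P2.a=2
P0.a=0 P1.a=2 P2.a=1
P0.a=0 P1.a=2 P2.a=2
P0.a=2 P1.a=0 P2.a=1
P0.a=2 P1.a=0 P2.a=2
P0.a=2 P1.a=2 P2.a=0
P0.a=2 P1.a=2 P2.a=1
P0.a=2 P1.a=2 P2.a=2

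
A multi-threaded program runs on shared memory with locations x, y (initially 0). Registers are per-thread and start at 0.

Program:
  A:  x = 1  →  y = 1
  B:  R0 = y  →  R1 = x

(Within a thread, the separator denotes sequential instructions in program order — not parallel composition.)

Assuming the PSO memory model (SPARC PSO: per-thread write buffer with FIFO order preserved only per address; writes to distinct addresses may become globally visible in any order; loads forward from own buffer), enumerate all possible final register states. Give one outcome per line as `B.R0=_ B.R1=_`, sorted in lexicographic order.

B.R0=0 B.R1=0
B.R0=0 B.R1=1
B.R0=1 B.R1=0
B.R0=1 B.R1=1

outcome vector order: (B.R0,B.R1)
|PSO outcomes| = 4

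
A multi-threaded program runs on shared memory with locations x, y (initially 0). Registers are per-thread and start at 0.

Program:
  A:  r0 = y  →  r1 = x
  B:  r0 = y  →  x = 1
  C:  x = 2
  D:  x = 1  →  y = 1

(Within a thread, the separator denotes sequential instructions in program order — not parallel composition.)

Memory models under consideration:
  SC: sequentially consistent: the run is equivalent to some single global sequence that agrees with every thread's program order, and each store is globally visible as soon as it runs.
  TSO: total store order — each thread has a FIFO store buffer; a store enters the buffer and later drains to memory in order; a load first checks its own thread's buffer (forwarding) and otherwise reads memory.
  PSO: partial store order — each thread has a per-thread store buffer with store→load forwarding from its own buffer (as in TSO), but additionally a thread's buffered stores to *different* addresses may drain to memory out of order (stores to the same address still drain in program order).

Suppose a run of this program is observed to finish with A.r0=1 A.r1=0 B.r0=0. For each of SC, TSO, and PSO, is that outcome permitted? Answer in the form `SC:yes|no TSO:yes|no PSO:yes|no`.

outcome vector order: (A.r0,A.r1,B.r0)
SC: 10 outcomes — {(0,0,0), (0,0,1), (0,1,0), (0,1,1), (0,2,0), (0,2,1), (1,1,0), (1,1,1), (1,2,0), (1,2,1)}
TSO: 10 outcomes — {(0,0,0), (0,0,1), (0,1,0), (0,1,1), (0,2,0), (0,2,1), (1,1,0), (1,1,1), (1,2,0), (1,2,1)}
PSO: 12 outcomes — {(0,0,0), (0,0,1), (0,1,0), (0,1,1), (0,2,0), (0,2,1), (1,0,0), (1,0,1), (1,1,0), (1,1,1), (1,2,0), (1,2,1)}
target (1,0,0) ∈ {PSO}

SC:no TSO:no PSO:yes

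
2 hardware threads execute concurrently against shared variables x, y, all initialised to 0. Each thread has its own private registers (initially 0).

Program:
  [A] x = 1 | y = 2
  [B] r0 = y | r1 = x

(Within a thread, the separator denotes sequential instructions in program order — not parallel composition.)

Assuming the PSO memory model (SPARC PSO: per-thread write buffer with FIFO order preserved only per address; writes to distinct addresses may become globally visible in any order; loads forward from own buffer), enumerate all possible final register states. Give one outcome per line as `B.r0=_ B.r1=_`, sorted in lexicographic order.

outcome vector order: (B.r0,B.r1)
|PSO outcomes| = 4

B.r0=0 B.r1=0
B.r0=0 B.r1=1
B.r0=2 B.r1=0
B.r0=2 B.r1=1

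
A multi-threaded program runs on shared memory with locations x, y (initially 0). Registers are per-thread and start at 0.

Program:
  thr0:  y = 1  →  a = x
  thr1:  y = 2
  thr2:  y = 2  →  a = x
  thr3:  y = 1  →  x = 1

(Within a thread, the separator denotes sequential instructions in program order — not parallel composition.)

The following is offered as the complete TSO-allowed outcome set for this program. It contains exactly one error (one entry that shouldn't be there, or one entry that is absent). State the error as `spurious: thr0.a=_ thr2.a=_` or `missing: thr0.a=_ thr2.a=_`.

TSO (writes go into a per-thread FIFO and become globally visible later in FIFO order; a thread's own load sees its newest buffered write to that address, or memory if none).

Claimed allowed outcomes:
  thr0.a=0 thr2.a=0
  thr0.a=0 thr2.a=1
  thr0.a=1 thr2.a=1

missing: thr0.a=1 thr2.a=0

outcome vector order: (thr0.a,thr2.a)
[TSO] allowed = {<0 0> <0 1> <1 0> <1 1>}
TSO∖claimed = {<1 0>}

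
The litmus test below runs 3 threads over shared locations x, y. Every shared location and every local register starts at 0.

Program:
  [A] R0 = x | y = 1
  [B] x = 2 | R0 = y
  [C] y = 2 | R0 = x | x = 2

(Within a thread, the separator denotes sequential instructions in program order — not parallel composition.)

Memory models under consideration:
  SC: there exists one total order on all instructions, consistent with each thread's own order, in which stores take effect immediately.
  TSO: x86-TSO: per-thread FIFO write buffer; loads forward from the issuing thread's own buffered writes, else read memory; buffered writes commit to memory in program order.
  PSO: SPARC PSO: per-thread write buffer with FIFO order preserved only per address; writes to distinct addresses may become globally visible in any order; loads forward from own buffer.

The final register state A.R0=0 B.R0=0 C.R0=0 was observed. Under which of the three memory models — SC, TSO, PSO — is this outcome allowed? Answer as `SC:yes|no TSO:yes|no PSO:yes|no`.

SC:no TSO:yes PSO:yes

outcome vector order: (A.R0,B.R0,C.R0)
SC: 10 outcomes — {0/0/2, 0/1/0, 0/1/2, 0/2/0, 0/2/2, 2/0/2, 2/1/0, 2/1/2, 2/2/0, 2/2/2}
TSO: 12 outcomes — {0/0/0, 0/0/2, 0/1/0, 0/1/2, 0/2/0, 0/2/2, 2/0/0, 2/0/2, 2/1/0, 2/1/2, 2/2/0, 2/2/2}
PSO: 12 outcomes — {0/0/0, 0/0/2, 0/1/0, 0/1/2, 0/2/0, 0/2/2, 2/0/0, 2/0/2, 2/1/0, 2/1/2, 2/2/0, 2/2/2}
target 0/0/0 ∈ {TSO,PSO}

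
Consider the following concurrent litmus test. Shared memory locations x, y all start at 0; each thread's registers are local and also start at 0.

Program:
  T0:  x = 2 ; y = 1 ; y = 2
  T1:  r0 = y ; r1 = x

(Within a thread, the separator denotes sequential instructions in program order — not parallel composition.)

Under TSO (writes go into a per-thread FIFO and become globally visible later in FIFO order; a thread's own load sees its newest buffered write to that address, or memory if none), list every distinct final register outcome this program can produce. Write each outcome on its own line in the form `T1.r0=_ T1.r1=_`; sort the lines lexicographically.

outcome vector order: (T1.r0,T1.r1)
|TSO outcomes| = 4

T1.r0=0 T1.r1=0
T1.r0=0 T1.r1=2
T1.r0=1 T1.r1=2
T1.r0=2 T1.r1=2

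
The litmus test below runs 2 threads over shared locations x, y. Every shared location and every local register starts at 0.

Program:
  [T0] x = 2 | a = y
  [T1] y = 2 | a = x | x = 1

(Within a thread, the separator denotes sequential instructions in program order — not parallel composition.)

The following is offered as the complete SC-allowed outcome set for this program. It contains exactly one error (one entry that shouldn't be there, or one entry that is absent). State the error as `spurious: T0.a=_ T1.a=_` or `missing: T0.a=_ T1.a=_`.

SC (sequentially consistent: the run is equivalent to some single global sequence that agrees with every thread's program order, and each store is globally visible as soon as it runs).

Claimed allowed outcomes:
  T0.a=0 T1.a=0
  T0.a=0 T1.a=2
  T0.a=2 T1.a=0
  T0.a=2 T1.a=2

outcome vector order: (T0.a,T1.a)
[SC] allowed = {(0,2); (2,0); (2,2)}
claimed∖SC = {(0,0)}

spurious: T0.a=0 T1.a=0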